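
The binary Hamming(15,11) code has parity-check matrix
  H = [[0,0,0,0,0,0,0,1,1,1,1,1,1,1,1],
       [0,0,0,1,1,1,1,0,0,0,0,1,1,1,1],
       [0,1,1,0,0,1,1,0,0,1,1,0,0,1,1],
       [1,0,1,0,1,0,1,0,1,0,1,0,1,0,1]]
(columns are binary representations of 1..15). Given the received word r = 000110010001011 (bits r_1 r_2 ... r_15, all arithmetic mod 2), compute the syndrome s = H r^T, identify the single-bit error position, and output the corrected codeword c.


s = (0, 1, 0, 0)^T, error position = 4, corrected codeword c = 000010010001011

Compute s = H r^T mod 2 one row at a time:
  s_1 = 1 + 0 + 0 + 0 + 1 + 0 + 1 + 1 = 4 ≡ 0 (mod 2).
  s_2 = 1 + 1 + 0 + 0 + 1 + 0 + 1 + 1 = 5 ≡ 1 (mod 2).
  s_3 = 0 + 0 + 0 + 0 + 0 + 0 + 1 + 1 = 2 ≡ 0 (mod 2).
  s_4 = 0 + 0 + 1 + 0 + 0 + 0 + 0 + 1 = 2 ≡ 0 (mod 2).
s = (0, 1, 0, 0)^T — this equals column 4 of H (binary 0100), so error is at position 4.
Correct: flip bit 4 of r = 000110010001011 to get c = 000010010001011.


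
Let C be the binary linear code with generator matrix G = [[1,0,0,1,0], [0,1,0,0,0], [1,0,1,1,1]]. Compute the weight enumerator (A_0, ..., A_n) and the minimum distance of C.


Weight distribution: A_0 = 1, A_1 = 1, A_2 = 2, A_3 = 2, A_4 = 1, A_5 = 1. Minimum distance d = 1.

Enumerate all 2^3 = 8 messages m ∈ F_2^3.
For each, compute codeword c = mG in F_2^5, then tally its weight.
  m = 000 → c = 00000, weight = 0.
  m = 100 → c = 10010, weight = 2.
  m = 010 → c = 01000, weight = 1.
  m = 110 → c = 11010, weight = 3.
  m = 001 → c = 10111, weight = 4.
  m = 101 → c = 00101, weight = 2.
  m = 011 → c = 11111, weight = 5.
  m = 111 → c = 01101, weight = 3.
Tally weights:
  weight 0: 1 codewords.
  weight 1: 1 codewords.
  weight 2: 2 codewords.
  weight 3: 2 codewords.
  weight 4: 1 codewords.
  weight 5: 1 codewords.
Minimum distance d = smallest w > 0 with A_w > 0 = 1.
Sanity: Σ A_w = 8 = 2^3 = 8 ✓.


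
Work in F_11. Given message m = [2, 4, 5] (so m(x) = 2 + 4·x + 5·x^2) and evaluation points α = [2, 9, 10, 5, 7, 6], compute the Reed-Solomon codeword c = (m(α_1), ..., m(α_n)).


c = [8, 3, 3, 4, 0, 8]

Message polynomial: m(x) = 2 + 4·x + 5·x^2 (mod 11).
For each evaluation point α_i, compute m(α_i) mod 11:
  α_1 = 2: Horner steps 5 → 3 → 8, so m(2) = 8.
  α_2 = 9: Horner steps 5 → 5 → 3, so m(9) = 3.
  α_3 = 10: Horner steps 5 → 10 → 3, so m(10) = 3.
  α_4 = 5: Horner steps 5 → 7 → 4, so m(5) = 4.
  α_5 = 7: Horner steps 5 → 6 → 0, so m(7) = 0.
  α_6 = 6: Horner steps 5 → 1 → 8, so m(6) = 8.
Codeword c = [8, 3, 3, 4, 0, 8] ∈ F_11^6.


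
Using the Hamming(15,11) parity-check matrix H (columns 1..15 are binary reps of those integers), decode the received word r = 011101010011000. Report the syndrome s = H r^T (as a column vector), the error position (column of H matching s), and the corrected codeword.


s = (1, 1, 0, 0)^T, error position = 12, corrected codeword c = 011101010010000

Compute s = H r^T mod 2 one row at a time:
  s_1 = 1 + 0 + 0 + 1 + 1 + 0 + 0 + 0 = 3 ≡ 1 (mod 2).
  s_2 = 1 + 0 + 1 + 0 + 1 + 0 + 0 + 0 = 3 ≡ 1 (mod 2).
  s_3 = 1 + 1 + 1 + 0 + 0 + 1 + 0 + 0 = 4 ≡ 0 (mod 2).
  s_4 = 0 + 1 + 0 + 0 + 0 + 1 + 0 + 0 = 2 ≡ 0 (mod 2).
s = (1, 1, 0, 0)^T — this equals column 12 of H (binary 1100), so error is at position 12.
Correct: flip bit 12 of r = 011101010011000 to get c = 011101010010000.


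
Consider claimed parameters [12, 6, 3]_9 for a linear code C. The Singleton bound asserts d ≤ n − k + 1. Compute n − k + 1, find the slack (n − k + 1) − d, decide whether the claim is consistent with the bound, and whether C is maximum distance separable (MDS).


Singleton RHS = n − k + 1 = 7, slack = 4, bound satisfied, not MDS.

Singleton bound: d ≤ n − k + 1.
Here n = 12, k = 6, so n − k + 1 = 7.
Given d = 3, check d ≤ 7: YES.
Slack = (n − k + 1) − d = 4.
The code is NOT MDS (slack = 4 > 0).
Description: the claimed parameters are [12, 6, 3]_9; such a code would be non-MDS.


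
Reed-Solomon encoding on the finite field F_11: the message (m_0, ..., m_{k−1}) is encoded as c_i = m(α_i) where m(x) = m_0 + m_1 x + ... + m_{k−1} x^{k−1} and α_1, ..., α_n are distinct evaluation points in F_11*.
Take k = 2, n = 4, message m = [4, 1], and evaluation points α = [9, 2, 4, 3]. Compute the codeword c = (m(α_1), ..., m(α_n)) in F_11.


c = [2, 6, 8, 7]

Message polynomial: m(x) = 4 + 1·x (mod 11).
For each evaluation point α_i, compute m(α_i) mod 11:
  α_1 = 9: Horner steps 1 → 2, so m(9) = 2.
  α_2 = 2: Horner steps 1 → 6, so m(2) = 6.
  α_3 = 4: Horner steps 1 → 8, so m(4) = 8.
  α_4 = 3: Horner steps 1 → 7, so m(3) = 7.
Codeword c = [2, 6, 8, 7] ∈ F_11^4.


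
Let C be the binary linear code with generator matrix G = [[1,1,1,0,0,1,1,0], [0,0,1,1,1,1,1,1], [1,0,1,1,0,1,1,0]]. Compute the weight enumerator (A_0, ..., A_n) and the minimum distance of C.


Weight distribution: A_0 = 1, A_2 = 1, A_3 = 1, A_5 = 3, A_6 = 2. Minimum distance d = 2.

Enumerate all 2^3 = 8 messages m ∈ F_2^3.
For each, compute codeword c = mG in F_2^8, then tally its weight.
  m = 000 → c = 00000000, weight = 0.
  m = 100 → c = 11100110, weight = 5.
  m = 010 → c = 00111111, weight = 6.
  m = 110 → c = 11011001, weight = 5.
  m = 001 → c = 10110110, weight = 5.
  m = 101 → c = 01010000, weight = 2.
  m = 011 → c = 10001001, weight = 3.
  m = 111 → c = 01101111, weight = 6.
Tally weights:
  weight 0: 1 codewords.
  weight 2: 1 codewords.
  weight 3: 1 codewords.
  weight 5: 3 codewords.
  weight 6: 2 codewords.
Minimum distance d = smallest w > 0 with A_w > 0 = 2.
Sanity: Σ A_w = 8 = 2^3 = 8 ✓.


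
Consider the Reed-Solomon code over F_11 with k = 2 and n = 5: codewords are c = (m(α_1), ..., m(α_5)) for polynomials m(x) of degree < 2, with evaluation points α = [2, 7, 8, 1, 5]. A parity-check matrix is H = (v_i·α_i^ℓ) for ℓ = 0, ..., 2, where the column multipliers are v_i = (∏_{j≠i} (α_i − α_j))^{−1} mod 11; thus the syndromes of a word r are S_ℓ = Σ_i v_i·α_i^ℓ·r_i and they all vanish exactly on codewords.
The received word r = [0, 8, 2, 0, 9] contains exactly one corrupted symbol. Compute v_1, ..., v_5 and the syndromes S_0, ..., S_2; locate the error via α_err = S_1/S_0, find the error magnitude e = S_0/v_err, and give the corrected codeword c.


S = (8, 5, 10), error at position 1, error magnitude e = 6, c = [5, 8, 2, 0, 9].

Step 1: column multipliers v_i = (∏_{j≠i}(α_i − α_j))^{−1} mod 11.
  i = 1 (α = 2): (2−7)(2−8)(2−1)(2−5) = (−5)·(−6)·1·(−3) = −90 ≡ 9, so v_1 = 9^{−1} = 5 (mod 11).
  i = 2 (α = 7): (7−2)(7−8)(7−1)(7−5) = 5·(−1)·6·2 = −60 ≡ 6, so v_2 = 6^{−1} = 2 (mod 11).
  i = 3 (α = 8): (8−2)(8−7)(8−1)(8−5) = 6·1·7·3 = 126 ≡ 5, so v_3 = 5^{−1} = 9 (mod 11).
  i = 4 (α = 1): (1−2)(1−7)(1−8)(1−5) = (−1)·(−6)·(−7)·(−4) = 168 ≡ 3, so v_4 = 3^{−1} = 4 (mod 11).
  i = 5 (α = 5): (5−2)(5−7)(5−8)(5−1) = 3·(−2)·(−3)·4 = 72 ≡ 6, so v_5 = 6^{−1} = 2 (mod 11).
  v = [5, 2, 9, 4, 2].
Step 2: syndromes of r = [0, 8, 2, 0, 9] (all sums mod 11).
  S_0 = Σ v_i r_i = 5·0 + 2·8 + 9·2 + 4·0 + 2·9 = 52 ≡ 8.
  S_1 = Σ v_i α_i r_i = 5·2·0 + 2·7·8 + 9·8·2 + 4·1·0 + 2·5·9 = 346 ≡ 5.
  α_i^2 mod 11 = [4, 5, 9, 1, 3].
  S_2 = Σ v_i α_i^2 r_i = 5·4·0 + 2·5·8 + 9·9·2 + 4·1·0 + 2·3·9 = 296 ≡ 10.
  S = (8, 5, 10) ≠ 0, so r is not a codeword (an error is present).
Step 3: locate the error. For a single error e at position i, S_ℓ = v_i·e·α_i^ℓ, so α_err = S_1/S_0.
  S_0^{−1} = 8^{−1} = 7 (mod 11), so α_err = 5·7 = 35 ≡ 2 = α_1. Error position i = 1.
  Consistency check: S_2/S_1 = 10·9 = 90 ≡ 2 = α_err ✓ (single-error assumption holds).
Step 4: error magnitude e = S_0/v_1 = S_0·∏_{j≠1}(α_1 − α_j) = 8·9 = 72 ≡ 6 (mod 11).
Step 5: correct position 1: c_1 = r_1 − e = 0 − 6 ≡ 5 (mod 11). Hence c = [5, 8, 2, 0, 9].
  Check: interpolating c through the α_i gives m(x) = 6 + 5·x (degree < 2) with m(α_i) = c_i for every i, so c is indeed a codeword.


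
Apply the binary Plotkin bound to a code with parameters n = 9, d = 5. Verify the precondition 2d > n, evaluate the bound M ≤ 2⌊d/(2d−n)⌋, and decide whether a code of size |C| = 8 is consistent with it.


Plotkin bound M ≤ 10; given |C| = 8 ≤ bound (satisfied).

Check applicability: 2d = 10, n = 9.
2d − n = 1 > 0, so Plotkin applies.
Compute d/(2d−n) = 5/1 ≈ 5.0000.
⌊d/(2d−n)⌋ = 5.
Plotkin bound: M ≤ 2·5 = 10.
Given |C| = 8, check: satisfied.
This |C| is below the Plotkin bound.


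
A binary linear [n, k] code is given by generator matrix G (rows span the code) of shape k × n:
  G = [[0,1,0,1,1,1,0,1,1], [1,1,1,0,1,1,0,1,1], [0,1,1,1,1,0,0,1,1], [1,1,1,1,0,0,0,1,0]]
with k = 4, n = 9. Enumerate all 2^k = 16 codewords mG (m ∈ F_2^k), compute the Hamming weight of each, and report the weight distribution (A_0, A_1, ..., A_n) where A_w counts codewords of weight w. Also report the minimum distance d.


Weight distribution: A_0 = 1, A_2 = 2, A_3 = 3, A_4 = 3, A_5 = 4, A_6 = 2, A_7 = 1. Minimum distance d = 2.

Enumerate all 2^4 = 16 messages m ∈ F_2^4.
For each, compute codeword c = mG in F_2^9, then tally its weight.
  m = 0000 → c = 000000000, weight = 0.
  m = 1000 → c = 010111011, weight = 6.
  m = 0100 → c = 111011011, weight = 7.
  m = 1100 → c = 101100000, weight = 3.
  m = 0010 → c = 011110011, weight = 6.
  m = 1010 → c = 001001000, weight = 2.
  m = 0110 → c = 100101000, weight = 3.
  m = 1110 → c = 110010011, weight = 5.
  m = 0001 → c = 111100010, weight = 5.
  m = 1001 → c = 101011001, weight = 5.
  m = 0101 → c = 000111001, weight = 4.
  m = 1101 → c = 010000010, weight = 2.
  m = 0011 → c = 100010001, weight = 3.
  m = 1011 → c = 110101010, weight = 5.
  m = 0111 → c = 011001010, weight = 4.
  m = 1111 → c = 001110001, weight = 4.
Tally weights:
  weight 0: 1 codewords.
  weight 2: 2 codewords.
  weight 3: 3 codewords.
  weight 4: 3 codewords.
  weight 5: 4 codewords.
  weight 6: 2 codewords.
  weight 7: 1 codewords.
Minimum distance d = smallest w > 0 with A_w > 0 = 2.
Sanity: Σ A_w = 16 = 2^4 = 16 ✓.


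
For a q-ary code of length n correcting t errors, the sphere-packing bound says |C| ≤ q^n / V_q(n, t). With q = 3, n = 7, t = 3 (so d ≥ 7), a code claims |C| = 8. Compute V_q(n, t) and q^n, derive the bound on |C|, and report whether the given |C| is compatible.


V_q(n, t) = 379, q^n = 2187, Hamming bound = 5, |C| = 8 > bound (violated).

Step 1: Compute V_q(n, t) = Σ_{j=0}^3 C(n, j) (q−1)^j.
  j = 0: C(7,0)·(2)^0 = 1·1 = 1.
  j = 1: C(7,1)·(2)^1 = 7·2 = 14.
  j = 2: C(7,2)·(2)^2 = 21·4 = 84.
  j = 3: C(7,3)·(2)^3 = 35·8 = 280.
  V_q(n, t) = 1 + 14 + 84 + 280 = 379.
Step 2: q^n = 3^7 = 2187.
Step 3: Hamming bound ⌊q^n / V_q(n,t)⌋ = ⌊2187/379⌋ = 5.
Step 4: Compare |C| = 8 to 5: violated.
The claimed |C| lies above the Hamming bound, so no 3-ary code of length 7 with d ≥ 7 can have 8 codewords.


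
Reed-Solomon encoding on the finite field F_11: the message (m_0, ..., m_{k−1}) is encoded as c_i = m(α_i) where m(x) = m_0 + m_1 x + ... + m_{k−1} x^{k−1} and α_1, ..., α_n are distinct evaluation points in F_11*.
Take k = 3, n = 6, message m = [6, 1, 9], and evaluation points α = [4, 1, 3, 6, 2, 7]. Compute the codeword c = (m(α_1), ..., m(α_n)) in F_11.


c = [0, 5, 2, 6, 0, 3]

Message polynomial: m(x) = 6 + 1·x + 9·x^2 (mod 11).
For each evaluation point α_i, compute m(α_i) mod 11:
  α_1 = 4: Horner steps 9 → 4 → 0, so m(4) = 0.
  α_2 = 1: Horner steps 9 → 10 → 5, so m(1) = 5.
  α_3 = 3: Horner steps 9 → 6 → 2, so m(3) = 2.
  α_4 = 6: Horner steps 9 → 0 → 6, so m(6) = 6.
  α_5 = 2: Horner steps 9 → 8 → 0, so m(2) = 0.
  α_6 = 7: Horner steps 9 → 9 → 3, so m(7) = 3.
Codeword c = [0, 5, 2, 6, 0, 3] ∈ F_11^6.


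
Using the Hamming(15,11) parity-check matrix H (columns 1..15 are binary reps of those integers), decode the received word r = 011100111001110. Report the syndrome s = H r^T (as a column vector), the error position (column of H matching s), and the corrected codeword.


s = (1, 1, 0, 0)^T, error position = 12, corrected codeword c = 011100111000110

Compute s = H r^T mod 2 one row at a time:
  s_1 = 1 + 1 + 0 + 0 + 1 + 1 + 1 + 0 = 5 ≡ 1 (mod 2).
  s_2 = 1 + 0 + 0 + 1 + 1 + 1 + 1 + 0 = 5 ≡ 1 (mod 2).
  s_3 = 1 + 1 + 0 + 1 + 0 + 0 + 1 + 0 = 4 ≡ 0 (mod 2).
  s_4 = 0 + 1 + 0 + 1 + 1 + 0 + 1 + 0 = 4 ≡ 0 (mod 2).
s = (1, 1, 0, 0)^T — this equals column 12 of H (binary 1100), so error is at position 12.
Correct: flip bit 12 of r = 011100111001110 to get c = 011100111000110.


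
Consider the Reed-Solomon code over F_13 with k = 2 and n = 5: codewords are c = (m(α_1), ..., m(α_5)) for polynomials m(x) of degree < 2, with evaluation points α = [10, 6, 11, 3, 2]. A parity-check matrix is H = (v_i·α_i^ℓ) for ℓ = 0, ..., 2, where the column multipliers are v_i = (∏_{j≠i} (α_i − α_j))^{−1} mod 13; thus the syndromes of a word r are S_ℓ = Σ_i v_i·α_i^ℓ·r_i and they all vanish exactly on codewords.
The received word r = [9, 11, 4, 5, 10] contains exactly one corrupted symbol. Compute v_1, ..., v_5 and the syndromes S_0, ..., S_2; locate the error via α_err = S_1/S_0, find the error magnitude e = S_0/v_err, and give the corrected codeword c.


S = (10, 8, 9), error at position 2, error magnitude e = 8, c = [9, 3, 4, 5, 10].

Step 1: column multipliers v_i = (∏_{j≠i}(α_i − α_j))^{−1} mod 13.
  i = 1 (α = 10): (10−6)(10−11)(10−3)(10−2) = 4·(−1)·7·8 = −224 ≡ 10, so v_1 = 10^{−1} = 4 (mod 13).
  i = 2 (α = 6): (6−10)(6−11)(6−3)(6−2) = (−4)·(−5)·3·4 = 240 ≡ 6, so v_2 = 6^{−1} = 11 (mod 13).
  i = 3 (α = 11): (11−10)(11−6)(11−3)(11−2) = 1·5·8·9 = 360 ≡ 9, so v_3 = 9^{−1} = 3 (mod 13).
  i = 4 (α = 3): (3−10)(3−6)(3−11)(3−2) = (−7)·(−3)·(−8)·1 = −168 ≡ 1, so v_4 = 1^{−1} = 1 (mod 13).
  i = 5 (α = 2): (2−10)(2−6)(2−11)(2−3) = (−8)·(−4)·(−9)·(−1) = 288 ≡ 2, so v_5 = 2^{−1} = 7 (mod 13).
  v = [4, 11, 3, 1, 7].
Step 2: syndromes of r = [9, 11, 4, 5, 10] (all sums mod 13).
  S_0 = Σ v_i r_i = 4·9 + 11·11 + 3·4 + 1·5 + 7·10 = 244 ≡ 10.
  S_1 = Σ v_i α_i r_i = 4·10·9 + 11·6·11 + 3·11·4 + 1·3·5 + 7·2·10 = 1373 ≡ 8.
  α_i^2 mod 13 = [9, 10, 4, 9, 4].
  S_2 = Σ v_i α_i^2 r_i = 4·9·9 + 11·10·11 + 3·4·4 + 1·9·5 + 7·4·10 = 1907 ≡ 9.
  S = (10, 8, 9) ≠ 0, so r is not a codeword (an error is present).
Step 3: locate the error. For a single error e at position i, S_ℓ = v_i·e·α_i^ℓ, so α_err = S_1/S_0.
  S_0^{−1} = 10^{−1} = 4 (mod 13), so α_err = 8·4 = 32 ≡ 6 = α_2. Error position i = 2.
  Consistency check: S_2/S_1 = 9·5 = 45 ≡ 6 = α_err ✓ (single-error assumption holds).
Step 4: error magnitude e = S_0/v_2 = S_0·∏_{j≠2}(α_2 − α_j) = 10·6 = 60 ≡ 8 (mod 13).
Step 5: correct position 2: c_2 = r_2 − e = 11 − 8 ≡ 3 (mod 13). Hence c = [9, 3, 4, 5, 10].
  Check: interpolating c through the α_i gives m(x) = 7 + 8·x (degree < 2) with m(α_i) = c_i for every i, so c is indeed a codeword.


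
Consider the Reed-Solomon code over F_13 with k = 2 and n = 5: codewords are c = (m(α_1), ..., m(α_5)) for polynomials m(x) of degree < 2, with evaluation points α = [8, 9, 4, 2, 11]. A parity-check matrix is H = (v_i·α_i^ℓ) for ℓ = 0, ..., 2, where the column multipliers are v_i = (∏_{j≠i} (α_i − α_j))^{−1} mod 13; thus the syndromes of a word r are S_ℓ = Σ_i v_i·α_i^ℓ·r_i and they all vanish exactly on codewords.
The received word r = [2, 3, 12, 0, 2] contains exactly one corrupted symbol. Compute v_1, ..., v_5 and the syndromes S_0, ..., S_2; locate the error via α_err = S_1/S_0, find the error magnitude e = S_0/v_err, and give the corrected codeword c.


S = (10, 2, 3), error at position 1, error magnitude e = 5, c = [10, 3, 12, 0, 2].

Step 1: column multipliers v_i = (∏_{j≠i}(α_i − α_j))^{−1} mod 13.
  i = 1 (α = 8): (8−9)(8−4)(8−2)(8−11) = (−1)·4·6·(−3) = 72 ≡ 7, so v_1 = 7^{−1} = 2 (mod 13).
  i = 2 (α = 9): (9−8)(9−4)(9−2)(9−11) = 1·5·7·(−2) = −70 ≡ 8, so v_2 = 8^{−1} = 5 (mod 13).
  i = 3 (α = 4): (4−8)(4−9)(4−2)(4−11) = (−4)·(−5)·2·(−7) = −280 ≡ 6, so v_3 = 6^{−1} = 11 (mod 13).
  i = 4 (α = 2): (2−8)(2−9)(2−4)(2−11) = (−6)·(−7)·(−2)·(−9) = 756 ≡ 2, so v_4 = 2^{−1} = 7 (mod 13).
  i = 5 (α = 11): (11−8)(11−9)(11−4)(11−2) = 3·2·7·9 = 378 ≡ 1, so v_5 = 1^{−1} = 1 (mod 13).
  v = [2, 5, 11, 7, 1].
Step 2: syndromes of r = [2, 3, 12, 0, 2] (all sums mod 13).
  S_0 = Σ v_i r_i = 2·2 + 5·3 + 11·12 + 7·0 + 1·2 = 153 ≡ 10.
  S_1 = Σ v_i α_i r_i = 2·8·2 + 5·9·3 + 11·4·12 + 7·2·0 + 1·11·2 = 717 ≡ 2.
  α_i^2 mod 13 = [12, 3, 3, 4, 4].
  S_2 = Σ v_i α_i^2 r_i = 2·12·2 + 5·3·3 + 11·3·12 + 7·4·0 + 1·4·2 = 497 ≡ 3.
  S = (10, 2, 3) ≠ 0, so r is not a codeword (an error is present).
Step 3: locate the error. For a single error e at position i, S_ℓ = v_i·e·α_i^ℓ, so α_err = S_1/S_0.
  S_0^{−1} = 10^{−1} = 4 (mod 13), so α_err = 2·4 = 8 ≡ 8 = α_1. Error position i = 1.
  Consistency check: S_2/S_1 = 3·7 = 21 ≡ 8 = α_err ✓ (single-error assumption holds).
Step 4: error magnitude e = S_0/v_1 = S_0·∏_{j≠1}(α_1 − α_j) = 10·7 = 70 ≡ 5 (mod 13).
Step 5: correct position 1: c_1 = r_1 − e = 2 − 5 ≡ 10 (mod 13). Hence c = [10, 3, 12, 0, 2].
  Check: interpolating c through the α_i gives m(x) = 1 + 6·x (degree < 2) with m(α_i) = c_i for every i, so c is indeed a codeword.


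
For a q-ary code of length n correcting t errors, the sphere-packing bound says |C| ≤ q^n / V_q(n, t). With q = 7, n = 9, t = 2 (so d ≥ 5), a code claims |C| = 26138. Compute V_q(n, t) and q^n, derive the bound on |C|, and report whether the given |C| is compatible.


V_q(n, t) = 1351, q^n = 40353607, Hamming bound = 29869, |C| = 26138 ≤ bound (satisfied).

Step 1: Compute V_q(n, t) = Σ_{j=0}^2 C(n, j) (q−1)^j.
  j = 0: C(9,0)·(6)^0 = 1·1 = 1.
  j = 1: C(9,1)·(6)^1 = 9·6 = 54.
  j = 2: C(9,2)·(6)^2 = 36·36 = 1296.
  V_q(n, t) = 1 + 54 + 1296 = 1351.
Step 2: q^n = 7^9 = 40353607.
Step 3: Hamming bound ⌊q^n / V_q(n,t)⌋ = ⌊40353607/1351⌋ = 29869.
Step 4: Compare |C| = 26138 to 29869: satisfied.
The claimed |C| lies below the Hamming bound.


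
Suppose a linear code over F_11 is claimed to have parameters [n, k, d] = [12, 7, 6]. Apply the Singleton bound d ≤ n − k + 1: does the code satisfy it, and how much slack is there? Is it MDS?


Singleton RHS = n − k + 1 = 6, slack = 0, bound satisfied, MDS.

Singleton bound: d ≤ n − k + 1.
Here n = 12, k = 7, so n − k + 1 = 6.
Given d = 6, check d ≤ 6: YES.
Slack = (n − k + 1) − d = 0.
The code is MDS (slack = 0).
Description: the claimed parameters are [12, 7, 6]_11; such a code would be MDS (meets Singleton bound).


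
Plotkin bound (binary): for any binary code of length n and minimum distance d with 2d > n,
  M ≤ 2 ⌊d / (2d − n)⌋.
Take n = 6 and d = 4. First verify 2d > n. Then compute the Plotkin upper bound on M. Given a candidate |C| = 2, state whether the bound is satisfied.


Plotkin bound M ≤ 4; given |C| = 2 ≤ bound (satisfied).

Check applicability: 2d = 8, n = 6.
2d − n = 2 > 0, so Plotkin applies.
Compute d/(2d−n) = 4/2 ≈ 2.0000.
⌊d/(2d−n)⌋ = 2.
Plotkin bound: M ≤ 2·2 = 4.
Given |C| = 2, check: satisfied.
This |C| is below the Plotkin bound.


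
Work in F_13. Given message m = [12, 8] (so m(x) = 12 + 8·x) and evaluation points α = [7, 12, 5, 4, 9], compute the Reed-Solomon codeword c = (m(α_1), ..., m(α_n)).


c = [3, 4, 0, 5, 6]

Message polynomial: m(x) = 12 + 8·x (mod 13).
For each evaluation point α_i, compute m(α_i) mod 13:
  α_1 = 7: Horner steps 8 → 3, so m(7) = 3.
  α_2 = 12: Horner steps 8 → 4, so m(12) = 4.
  α_3 = 5: Horner steps 8 → 0, so m(5) = 0.
  α_4 = 4: Horner steps 8 → 5, so m(4) = 5.
  α_5 = 9: Horner steps 8 → 6, so m(9) = 6.
Codeword c = [3, 4, 0, 5, 6] ∈ F_13^5.


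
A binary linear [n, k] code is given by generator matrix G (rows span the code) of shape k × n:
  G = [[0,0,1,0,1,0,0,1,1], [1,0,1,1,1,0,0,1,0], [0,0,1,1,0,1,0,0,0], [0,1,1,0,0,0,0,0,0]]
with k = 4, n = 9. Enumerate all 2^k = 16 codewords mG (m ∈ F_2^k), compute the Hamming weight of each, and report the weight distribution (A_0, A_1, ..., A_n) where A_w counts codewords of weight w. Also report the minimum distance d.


Weight distribution: A_0 = 1, A_2 = 1, A_3 = 3, A_4 = 5, A_5 = 4, A_6 = 1, A_7 = 1. Minimum distance d = 2.

Enumerate all 2^4 = 16 messages m ∈ F_2^4.
For each, compute codeword c = mG in F_2^9, then tally its weight.
  m = 0000 → c = 000000000, weight = 0.
  m = 1000 → c = 001010011, weight = 4.
  m = 0100 → c = 101110010, weight = 5.
  m = 1100 → c = 100100001, weight = 3.
  m = 0010 → c = 001101000, weight = 3.
  m = 1010 → c = 000111011, weight = 5.
  m = 0110 → c = 100011010, weight = 4.
  m = 1110 → c = 101001001, weight = 4.
  m = 0001 → c = 011000000, weight = 2.
  m = 1001 → c = 010010011, weight = 4.
  m = 0101 → c = 110110010, weight = 5.
  m = 1101 → c = 111100001, weight = 5.
  m = 0011 → c = 010101000, weight = 3.
  m = 1011 → c = 011111011, weight = 7.
  m = 0111 → c = 111011010, weight = 6.
  m = 1111 → c = 110001001, weight = 4.
Tally weights:
  weight 0: 1 codewords.
  weight 2: 1 codewords.
  weight 3: 3 codewords.
  weight 4: 5 codewords.
  weight 5: 4 codewords.
  weight 6: 1 codewords.
  weight 7: 1 codewords.
Minimum distance d = smallest w > 0 with A_w > 0 = 2.
Sanity: Σ A_w = 16 = 2^4 = 16 ✓.


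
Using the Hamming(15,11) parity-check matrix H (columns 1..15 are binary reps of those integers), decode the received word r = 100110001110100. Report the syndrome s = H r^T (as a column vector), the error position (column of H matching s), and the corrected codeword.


s = (0, 1, 0, 1)^T, error position = 5, corrected codeword c = 100100001110100

Compute s = H r^T mod 2 one row at a time:
  s_1 = 0 + 1 + 1 + 1 + 0 + 1 + 0 + 0 = 4 ≡ 0 (mod 2).
  s_2 = 1 + 1 + 0 + 0 + 0 + 1 + 0 + 0 = 3 ≡ 1 (mod 2).
  s_3 = 0 + 0 + 0 + 0 + 1 + 1 + 0 + 0 = 2 ≡ 0 (mod 2).
  s_4 = 1 + 0 + 1 + 0 + 1 + 1 + 1 + 0 = 5 ≡ 1 (mod 2).
s = (0, 1, 0, 1)^T — this equals column 5 of H (binary 0101), so error is at position 5.
Correct: flip bit 5 of r = 100110001110100 to get c = 100100001110100.


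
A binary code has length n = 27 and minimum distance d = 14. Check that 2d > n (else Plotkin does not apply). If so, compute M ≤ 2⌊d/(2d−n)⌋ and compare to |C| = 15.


Plotkin bound M ≤ 28; given |C| = 15 ≤ bound (satisfied).

Check applicability: 2d = 28, n = 27.
2d − n = 1 > 0, so Plotkin applies.
Compute d/(2d−n) = 14/1 ≈ 14.0000.
⌊d/(2d−n)⌋ = 14.
Plotkin bound: M ≤ 2·14 = 28.
Given |C| = 15, check: satisfied.
This |C| is below the Plotkin bound.


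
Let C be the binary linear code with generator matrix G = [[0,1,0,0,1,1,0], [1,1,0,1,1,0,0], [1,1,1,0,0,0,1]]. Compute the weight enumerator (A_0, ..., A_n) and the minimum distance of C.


Weight distribution: A_0 = 1, A_3 = 2, A_4 = 3, A_5 = 2. Minimum distance d = 3.

Enumerate all 2^3 = 8 messages m ∈ F_2^3.
For each, compute codeword c = mG in F_2^7, then tally its weight.
  m = 000 → c = 0000000, weight = 0.
  m = 100 → c = 0100110, weight = 3.
  m = 010 → c = 1101100, weight = 4.
  m = 110 → c = 1001010, weight = 3.
  m = 001 → c = 1110001, weight = 4.
  m = 101 → c = 1010111, weight = 5.
  m = 011 → c = 0011101, weight = 4.
  m = 111 → c = 0111011, weight = 5.
Tally weights:
  weight 0: 1 codewords.
  weight 3: 2 codewords.
  weight 4: 3 codewords.
  weight 5: 2 codewords.
Minimum distance d = smallest w > 0 with A_w > 0 = 3.
Sanity: Σ A_w = 8 = 2^3 = 8 ✓.


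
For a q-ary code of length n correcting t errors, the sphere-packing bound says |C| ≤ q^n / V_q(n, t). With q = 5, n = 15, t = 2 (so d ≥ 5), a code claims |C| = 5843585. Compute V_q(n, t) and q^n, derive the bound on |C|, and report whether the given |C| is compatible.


V_q(n, t) = 1741, q^n = 30517578125, Hamming bound = 17528764, |C| = 5843585 ≤ bound (satisfied).

Step 1: Compute V_q(n, t) = Σ_{j=0}^2 C(n, j) (q−1)^j.
  j = 0: C(15,0)·(4)^0 = 1·1 = 1.
  j = 1: C(15,1)·(4)^1 = 15·4 = 60.
  j = 2: C(15,2)·(4)^2 = 105·16 = 1680.
  V_q(n, t) = 1 + 60 + 1680 = 1741.
Step 2: q^n = 5^15 = 30517578125.
Step 3: Hamming bound ⌊q^n / V_q(n,t)⌋ = ⌊30517578125/1741⌋ = 17528764.
Step 4: Compare |C| = 5843585 to 17528764: satisfied.
The claimed |C| lies below the Hamming bound.


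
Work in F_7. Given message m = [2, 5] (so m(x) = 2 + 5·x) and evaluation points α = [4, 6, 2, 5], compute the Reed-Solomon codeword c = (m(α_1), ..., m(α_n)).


c = [1, 4, 5, 6]

Message polynomial: m(x) = 2 + 5·x (mod 7).
For each evaluation point α_i, compute m(α_i) mod 7:
  α_1 = 4: Horner steps 5 → 1, so m(4) = 1.
  α_2 = 6: Horner steps 5 → 4, so m(6) = 4.
  α_3 = 2: Horner steps 5 → 5, so m(2) = 5.
  α_4 = 5: Horner steps 5 → 6, so m(5) = 6.
Codeword c = [1, 4, 5, 6] ∈ F_7^4.


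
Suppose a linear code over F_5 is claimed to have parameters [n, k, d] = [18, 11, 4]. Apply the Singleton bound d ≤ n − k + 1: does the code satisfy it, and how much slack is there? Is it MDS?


Singleton RHS = n − k + 1 = 8, slack = 4, bound satisfied, not MDS.

Singleton bound: d ≤ n − k + 1.
Here n = 18, k = 11, so n − k + 1 = 8.
Given d = 4, check d ≤ 8: YES.
Slack = (n − k + 1) − d = 4.
The code is NOT MDS (slack = 4 > 0).
Description: the claimed parameters are [18, 11, 4]_5; such a code would be non-MDS.


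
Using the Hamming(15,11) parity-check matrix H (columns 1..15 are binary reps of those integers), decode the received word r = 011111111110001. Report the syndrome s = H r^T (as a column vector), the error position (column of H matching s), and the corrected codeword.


s = (1, 1, 1, 0)^T, error position = 14, corrected codeword c = 011111111110011

Compute s = H r^T mod 2 one row at a time:
  s_1 = 1 + 1 + 1 + 1 + 0 + 0 + 0 + 1 = 5 ≡ 1 (mod 2).
  s_2 = 1 + 1 + 1 + 1 + 0 + 0 + 0 + 1 = 5 ≡ 1 (mod 2).
  s_3 = 1 + 1 + 1 + 1 + 1 + 1 + 0 + 1 = 7 ≡ 1 (mod 2).
  s_4 = 0 + 1 + 1 + 1 + 1 + 1 + 0 + 1 = 6 ≡ 0 (mod 2).
s = (1, 1, 1, 0)^T — this equals column 14 of H (binary 1110), so error is at position 14.
Correct: flip bit 14 of r = 011111111110001 to get c = 011111111110011.


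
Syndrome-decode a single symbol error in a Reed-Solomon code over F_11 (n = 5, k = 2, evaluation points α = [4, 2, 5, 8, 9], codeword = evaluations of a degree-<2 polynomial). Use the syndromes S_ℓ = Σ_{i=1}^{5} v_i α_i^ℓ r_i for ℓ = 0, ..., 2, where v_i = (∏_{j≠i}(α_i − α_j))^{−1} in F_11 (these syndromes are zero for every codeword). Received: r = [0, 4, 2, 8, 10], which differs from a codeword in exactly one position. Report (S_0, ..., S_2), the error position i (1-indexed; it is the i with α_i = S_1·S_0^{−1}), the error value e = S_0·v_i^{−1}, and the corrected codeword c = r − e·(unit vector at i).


S = (3, 6, 1), error at position 2, error magnitude e = 8, c = [0, 7, 2, 8, 10].

Step 1: column multipliers v_i = (∏_{j≠i}(α_i − α_j))^{−1} mod 11.
  i = 1 (α = 4): (4−2)(4−5)(4−8)(4−9) = 2·(−1)·(−4)·(−5) = −40 ≡ 4, so v_1 = 4^{−1} = 3 (mod 11).
  i = 2 (α = 2): (2−4)(2−5)(2−8)(2−9) = (−2)·(−3)·(−6)·(−7) = 252 ≡ 10, so v_2 = 10^{−1} = 10 (mod 11).
  i = 3 (α = 5): (5−4)(5−2)(5−8)(5−9) = 1·3·(−3)·(−4) = 36 ≡ 3, so v_3 = 3^{−1} = 4 (mod 11).
  i = 4 (α = 8): (8−4)(8−2)(8−5)(8−9) = 4·6·3·(−1) = −72 ≡ 5, so v_4 = 5^{−1} = 9 (mod 11).
  i = 5 (α = 9): (9−4)(9−2)(9−5)(9−8) = 5·7·4·1 = 140 ≡ 8, so v_5 = 8^{−1} = 7 (mod 11).
  v = [3, 10, 4, 9, 7].
Step 2: syndromes of r = [0, 4, 2, 8, 10] (all sums mod 11).
  S_0 = Σ v_i r_i = 3·0 + 10·4 + 4·2 + 9·8 + 7·10 = 190 ≡ 3.
  S_1 = Σ v_i α_i r_i = 3·4·0 + 10·2·4 + 4·5·2 + 9·8·8 + 7·9·10 = 1326 ≡ 6.
  α_i^2 mod 11 = [5, 4, 3, 9, 4].
  S_2 = Σ v_i α_i^2 r_i = 3·5·0 + 10·4·4 + 4·3·2 + 9·9·8 + 7·4·10 = 1112 ≡ 1.
  S = (3, 6, 1) ≠ 0, so r is not a codeword (an error is present).
Step 3: locate the error. For a single error e at position i, S_ℓ = v_i·e·α_i^ℓ, so α_err = S_1/S_0.
  S_0^{−1} = 3^{−1} = 4 (mod 11), so α_err = 6·4 = 24 ≡ 2 = α_2. Error position i = 2.
  Consistency check: S_2/S_1 = 1·2 = 2 ≡ 2 = α_err ✓ (single-error assumption holds).
Step 4: error magnitude e = S_0/v_2 = S_0·∏_{j≠2}(α_2 − α_j) = 3·10 = 30 ≡ 8 (mod 11).
Step 5: correct position 2: c_2 = r_2 − e = 4 − 8 ≡ 7 (mod 11). Hence c = [0, 7, 2, 8, 10].
  Check: interpolating c through the α_i gives m(x) = 3 + 2·x (degree < 2) with m(α_i) = c_i for every i, so c is indeed a codeword.


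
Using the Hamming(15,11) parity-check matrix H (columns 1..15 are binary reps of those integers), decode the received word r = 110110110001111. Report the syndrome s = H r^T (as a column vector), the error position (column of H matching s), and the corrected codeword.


s = (1, 1, 0, 1)^T, error position = 13, corrected codeword c = 110110110001011

Compute s = H r^T mod 2 one row at a time:
  s_1 = 1 + 0 + 0 + 0 + 1 + 1 + 1 + 1 = 5 ≡ 1 (mod 2).
  s_2 = 1 + 1 + 0 + 1 + 1 + 1 + 1 + 1 = 7 ≡ 1 (mod 2).
  s_3 = 1 + 0 + 0 + 1 + 0 + 0 + 1 + 1 = 4 ≡ 0 (mod 2).
  s_4 = 1 + 0 + 1 + 1 + 0 + 0 + 1 + 1 = 5 ≡ 1 (mod 2).
s = (1, 1, 0, 1)^T — this equals column 13 of H (binary 1101), so error is at position 13.
Correct: flip bit 13 of r = 110110110001111 to get c = 110110110001011.


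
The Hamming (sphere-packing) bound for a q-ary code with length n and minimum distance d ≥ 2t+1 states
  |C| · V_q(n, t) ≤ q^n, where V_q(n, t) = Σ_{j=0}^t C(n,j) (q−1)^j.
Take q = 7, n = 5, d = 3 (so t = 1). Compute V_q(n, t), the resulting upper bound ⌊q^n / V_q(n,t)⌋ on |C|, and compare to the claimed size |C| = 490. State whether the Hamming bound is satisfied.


V_q(n, t) = 31, q^n = 16807, Hamming bound = 542, |C| = 490 ≤ bound (satisfied).

Step 1: Compute V_q(n, t) = Σ_{j=0}^1 C(n, j) (q−1)^j.
  j = 0: C(5,0)·(6)^0 = 1·1 = 1.
  j = 1: C(5,1)·(6)^1 = 5·6 = 30.
  V_q(n, t) = 1 + 30 = 31.
Step 2: q^n = 7^5 = 16807.
Step 3: Hamming bound ⌊q^n / V_q(n,t)⌋ = ⌊16807/31⌋ = 542.
Step 4: Compare |C| = 490 to 542: satisfied.
The claimed |C| lies below the Hamming bound.


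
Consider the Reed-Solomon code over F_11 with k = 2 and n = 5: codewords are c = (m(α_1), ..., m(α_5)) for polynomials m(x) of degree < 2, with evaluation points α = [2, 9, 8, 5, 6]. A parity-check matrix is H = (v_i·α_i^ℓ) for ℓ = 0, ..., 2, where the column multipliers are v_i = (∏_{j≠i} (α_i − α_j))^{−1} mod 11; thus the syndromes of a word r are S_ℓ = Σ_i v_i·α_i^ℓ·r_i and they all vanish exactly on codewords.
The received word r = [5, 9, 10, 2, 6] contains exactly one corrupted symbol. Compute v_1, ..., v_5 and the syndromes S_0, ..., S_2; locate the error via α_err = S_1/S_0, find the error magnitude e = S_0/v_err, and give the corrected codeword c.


S = (8, 4, 2), error at position 5, error magnitude e = 5, c = [5, 9, 10, 2, 1].

Step 1: column multipliers v_i = (∏_{j≠i}(α_i − α_j))^{−1} mod 11.
  i = 1 (α = 2): (2−9)(2−8)(2−5)(2−6) = (−7)·(−6)·(−3)·(−4) = 504 ≡ 9, so v_1 = 9^{−1} = 5 (mod 11).
  i = 2 (α = 9): (9−2)(9−8)(9−5)(9−6) = 7·1·4·3 = 84 ≡ 7, so v_2 = 7^{−1} = 8 (mod 11).
  i = 3 (α = 8): (8−2)(8−9)(8−5)(8−6) = 6·(−1)·3·2 = −36 ≡ 8, so v_3 = 8^{−1} = 7 (mod 11).
  i = 4 (α = 5): (5−2)(5−9)(5−8)(5−6) = 3·(−4)·(−3)·(−1) = −36 ≡ 8, so v_4 = 8^{−1} = 7 (mod 11).
  i = 5 (α = 6): (6−2)(6−9)(6−8)(6−5) = 4·(−3)·(−2)·1 = 24 ≡ 2, so v_5 = 2^{−1} = 6 (mod 11).
  v = [5, 8, 7, 7, 6].
Step 2: syndromes of r = [5, 9, 10, 2, 6] (all sums mod 11).
  S_0 = Σ v_i r_i = 5·5 + 8·9 + 7·10 + 7·2 + 6·6 = 217 ≡ 8.
  S_1 = Σ v_i α_i r_i = 5·2·5 + 8·9·9 + 7·8·10 + 7·5·2 + 6·6·6 = 1544 ≡ 4.
  α_i^2 mod 11 = [4, 4, 9, 3, 3].
  S_2 = Σ v_i α_i^2 r_i = 5·4·5 + 8·4·9 + 7·9·10 + 7·3·2 + 6·3·6 = 1168 ≡ 2.
  S = (8, 4, 2) ≠ 0, so r is not a codeword (an error is present).
Step 3: locate the error. For a single error e at position i, S_ℓ = v_i·e·α_i^ℓ, so α_err = S_1/S_0.
  S_0^{−1} = 8^{−1} = 7 (mod 11), so α_err = 4·7 = 28 ≡ 6 = α_5. Error position i = 5.
  Consistency check: S_2/S_1 = 2·3 = 6 ≡ 6 = α_err ✓ (single-error assumption holds).
Step 4: error magnitude e = S_0/v_5 = S_0·∏_{j≠5}(α_5 − α_j) = 8·2 = 16 ≡ 5 (mod 11).
Step 5: correct position 5: c_5 = r_5 − e = 6 − 5 ≡ 1 (mod 11). Hence c = [5, 9, 10, 2, 1].
  Check: interpolating c through the α_i gives m(x) = 7 + 10·x (degree < 2) with m(α_i) = c_i for every i, so c is indeed a codeword.


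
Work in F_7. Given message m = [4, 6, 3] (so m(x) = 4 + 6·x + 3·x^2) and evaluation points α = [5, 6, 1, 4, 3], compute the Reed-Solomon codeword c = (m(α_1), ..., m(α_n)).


c = [4, 1, 6, 6, 0]

Message polynomial: m(x) = 4 + 6·x + 3·x^2 (mod 7).
For each evaluation point α_i, compute m(α_i) mod 7:
  α_1 = 5: Horner steps 3 → 0 → 4, so m(5) = 4.
  α_2 = 6: Horner steps 3 → 3 → 1, so m(6) = 1.
  α_3 = 1: Horner steps 3 → 2 → 6, so m(1) = 6.
  α_4 = 4: Horner steps 3 → 4 → 6, so m(4) = 6.
  α_5 = 3: Horner steps 3 → 1 → 0, so m(3) = 0.
Codeword c = [4, 1, 6, 6, 0] ∈ F_7^5.


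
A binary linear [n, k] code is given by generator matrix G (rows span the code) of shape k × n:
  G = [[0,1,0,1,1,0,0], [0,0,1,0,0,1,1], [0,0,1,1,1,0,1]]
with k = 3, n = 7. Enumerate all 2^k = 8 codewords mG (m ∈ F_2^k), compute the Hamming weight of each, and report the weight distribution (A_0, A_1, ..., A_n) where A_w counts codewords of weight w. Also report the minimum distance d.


Weight distribution: A_0 = 1, A_2 = 1, A_3 = 4, A_4 = 1, A_6 = 1. Minimum distance d = 2.

Enumerate all 2^3 = 8 messages m ∈ F_2^3.
For each, compute codeword c = mG in F_2^7, then tally its weight.
  m = 000 → c = 0000000, weight = 0.
  m = 100 → c = 0101100, weight = 3.
  m = 010 → c = 0010011, weight = 3.
  m = 110 → c = 0111111, weight = 6.
  m = 001 → c = 0011101, weight = 4.
  m = 101 → c = 0110001, weight = 3.
  m = 011 → c = 0001110, weight = 3.
  m = 111 → c = 0100010, weight = 2.
Tally weights:
  weight 0: 1 codewords.
  weight 2: 1 codewords.
  weight 3: 4 codewords.
  weight 4: 1 codewords.
  weight 6: 1 codewords.
Minimum distance d = smallest w > 0 with A_w > 0 = 2.
Sanity: Σ A_w = 8 = 2^3 = 8 ✓.


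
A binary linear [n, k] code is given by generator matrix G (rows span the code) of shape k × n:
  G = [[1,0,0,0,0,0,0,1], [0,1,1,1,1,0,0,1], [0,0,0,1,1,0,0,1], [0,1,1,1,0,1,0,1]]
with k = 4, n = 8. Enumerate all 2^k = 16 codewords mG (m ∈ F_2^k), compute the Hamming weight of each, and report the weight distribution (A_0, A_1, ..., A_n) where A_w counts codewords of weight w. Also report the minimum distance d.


Weight distribution: A_0 = 1, A_2 = 3, A_3 = 4, A_4 = 3, A_5 = 4, A_6 = 1. Minimum distance d = 2.

Enumerate all 2^4 = 16 messages m ∈ F_2^4.
For each, compute codeword c = mG in F_2^8, then tally its weight.
  m = 0000 → c = 00000000, weight = 0.
  m = 1000 → c = 10000001, weight = 2.
  m = 0100 → c = 01111001, weight = 5.
  m = 1100 → c = 11111000, weight = 5.
  m = 0010 → c = 00011001, weight = 3.
  m = 1010 → c = 10011000, weight = 3.
  m = 0110 → c = 01100000, weight = 2.
  m = 1110 → c = 11100001, weight = 4.
  m = 0001 → c = 01110101, weight = 5.
  m = 1001 → c = 11110100, weight = 5.
  m = 0101 → c = 00001100, weight = 2.
  m = 1101 → c = 10001101, weight = 4.
  m = 0011 → c = 01101100, weight = 4.
  m = 1011 → c = 11101101, weight = 6.
  m = 0111 → c = 00010101, weight = 3.
  m = 1111 → c = 10010100, weight = 3.
Tally weights:
  weight 0: 1 codewords.
  weight 2: 3 codewords.
  weight 3: 4 codewords.
  weight 4: 3 codewords.
  weight 5: 4 codewords.
  weight 6: 1 codewords.
Minimum distance d = smallest w > 0 with A_w > 0 = 2.
Sanity: Σ A_w = 16 = 2^4 = 16 ✓.


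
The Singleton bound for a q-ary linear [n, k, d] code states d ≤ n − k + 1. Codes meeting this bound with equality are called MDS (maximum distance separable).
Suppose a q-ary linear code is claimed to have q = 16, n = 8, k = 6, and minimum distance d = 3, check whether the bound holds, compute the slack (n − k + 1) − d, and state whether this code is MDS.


Singleton RHS = n − k + 1 = 3, slack = 0, bound satisfied, MDS.

Singleton bound: d ≤ n − k + 1.
Here n = 8, k = 6, so n − k + 1 = 3.
Given d = 3, check d ≤ 3: YES.
Slack = (n − k + 1) − d = 0.
The code is MDS (slack = 0).
Description: the claimed parameters are [8, 6, 3]_16; such a code would be MDS (meets Singleton bound).


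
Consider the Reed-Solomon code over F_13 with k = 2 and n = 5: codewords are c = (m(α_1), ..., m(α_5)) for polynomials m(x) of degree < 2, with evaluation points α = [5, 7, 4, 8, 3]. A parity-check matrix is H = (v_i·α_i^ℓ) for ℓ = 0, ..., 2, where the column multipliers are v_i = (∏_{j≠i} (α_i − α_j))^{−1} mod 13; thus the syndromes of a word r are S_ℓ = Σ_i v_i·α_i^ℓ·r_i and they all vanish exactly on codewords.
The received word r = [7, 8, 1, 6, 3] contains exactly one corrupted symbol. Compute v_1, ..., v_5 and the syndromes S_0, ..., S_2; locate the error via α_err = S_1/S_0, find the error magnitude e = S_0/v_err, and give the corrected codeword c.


S = (5, 12, 8), error at position 1, error magnitude e = 8, c = [12, 8, 1, 6, 3].

Step 1: column multipliers v_i = (∏_{j≠i}(α_i − α_j))^{−1} mod 13.
  i = 1 (α = 5): (5−7)(5−4)(5−8)(5−3) = (−2)·1·(−3)·2 = 12 ≡ 12, so v_1 = 12^{−1} = 12 (mod 13).
  i = 2 (α = 7): (7−5)(7−4)(7−8)(7−3) = 2·3·(−1)·4 = −24 ≡ 2, so v_2 = 2^{−1} = 7 (mod 13).
  i = 3 (α = 4): (4−5)(4−7)(4−8)(4−3) = (−1)·(−3)·(−4)·1 = −12 ≡ 1, so v_3 = 1^{−1} = 1 (mod 13).
  i = 4 (α = 8): (8−5)(8−7)(8−4)(8−3) = 3·1·4·5 = 60 ≡ 8, so v_4 = 8^{−1} = 5 (mod 13).
  i = 5 (α = 3): (3−5)(3−7)(3−4)(3−8) = (−2)·(−4)·(−1)·(−5) = 40 ≡ 1, so v_5 = 1^{−1} = 1 (mod 13).
  v = [12, 7, 1, 5, 1].
Step 2: syndromes of r = [7, 8, 1, 6, 3] (all sums mod 13).
  S_0 = Σ v_i r_i = 12·7 + 7·8 + 1·1 + 5·6 + 1·3 = 174 ≡ 5.
  S_1 = Σ v_i α_i r_i = 12·5·7 + 7·7·8 + 1·4·1 + 5·8·6 + 1·3·3 = 1065 ≡ 12.
  α_i^2 mod 13 = [12, 10, 3, 12, 9].
  S_2 = Σ v_i α_i^2 r_i = 12·12·7 + 7·10·8 + 1·3·1 + 5·12·6 + 1·9·3 = 1958 ≡ 8.
  S = (5, 12, 8) ≠ 0, so r is not a codeword (an error is present).
Step 3: locate the error. For a single error e at position i, S_ℓ = v_i·e·α_i^ℓ, so α_err = S_1/S_0.
  S_0^{−1} = 5^{−1} = 8 (mod 13), so α_err = 12·8 = 96 ≡ 5 = α_1. Error position i = 1.
  Consistency check: S_2/S_1 = 8·12 = 96 ≡ 5 = α_err ✓ (single-error assumption holds).
Step 4: error magnitude e = S_0/v_1 = S_0·∏_{j≠1}(α_1 − α_j) = 5·12 = 60 ≡ 8 (mod 13).
Step 5: correct position 1: c_1 = r_1 − e = 7 − 8 ≡ 12 (mod 13). Hence c = [12, 8, 1, 6, 3].
  Check: interpolating c through the α_i gives m(x) = 9 + 11·x (degree < 2) with m(α_i) = c_i for every i, so c is indeed a codeword.


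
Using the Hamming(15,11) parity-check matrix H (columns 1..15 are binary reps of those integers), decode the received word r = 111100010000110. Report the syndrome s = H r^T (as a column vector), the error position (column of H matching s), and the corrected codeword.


s = (1, 1, 1, 1)^T, error position = 15, corrected codeword c = 111100010000111

Compute s = H r^T mod 2 one row at a time:
  s_1 = 1 + 0 + 0 + 0 + 0 + 1 + 1 + 0 = 3 ≡ 1 (mod 2).
  s_2 = 1 + 0 + 0 + 0 + 0 + 1 + 1 + 0 = 3 ≡ 1 (mod 2).
  s_3 = 1 + 1 + 0 + 0 + 0 + 0 + 1 + 0 = 3 ≡ 1 (mod 2).
  s_4 = 1 + 1 + 0 + 0 + 0 + 0 + 1 + 0 = 3 ≡ 1 (mod 2).
s = (1, 1, 1, 1)^T — this equals column 15 of H (binary 1111), so error is at position 15.
Correct: flip bit 15 of r = 111100010000110 to get c = 111100010000111.
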